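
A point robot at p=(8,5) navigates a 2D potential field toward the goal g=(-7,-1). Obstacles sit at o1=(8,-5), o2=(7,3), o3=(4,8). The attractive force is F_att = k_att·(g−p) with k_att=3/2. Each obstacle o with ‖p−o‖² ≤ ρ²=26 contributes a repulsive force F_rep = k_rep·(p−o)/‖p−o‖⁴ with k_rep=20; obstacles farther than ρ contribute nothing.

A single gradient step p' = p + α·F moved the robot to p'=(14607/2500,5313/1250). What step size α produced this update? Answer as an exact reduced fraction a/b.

α = 1/10

F_att = 3/2·(g−p) = 3/2·(-15,-6) = (-22.5000,-9.0000)
o1: d²=100 > ρ²=26 → inactive
o2: d²=5 ≤ ρ²=26; F_rep = 20·(1,2)/5² = (0.8000,1.6000)
o3: d²=25 ≤ ρ²=26; F_rep = 20·(4,-3)/25² = (0.1280,-0.0960)
F = F_att + ΣF_rep = (-21.5720,-7.4960)
Δp = p'−p = (-2.1572,-0.7496); α = Δx/Fx = (-5393/2500) / (-5393/250) = 1/10
check: Δy/Fy = (-937/1250) / (-937/125) = 1/10 ✓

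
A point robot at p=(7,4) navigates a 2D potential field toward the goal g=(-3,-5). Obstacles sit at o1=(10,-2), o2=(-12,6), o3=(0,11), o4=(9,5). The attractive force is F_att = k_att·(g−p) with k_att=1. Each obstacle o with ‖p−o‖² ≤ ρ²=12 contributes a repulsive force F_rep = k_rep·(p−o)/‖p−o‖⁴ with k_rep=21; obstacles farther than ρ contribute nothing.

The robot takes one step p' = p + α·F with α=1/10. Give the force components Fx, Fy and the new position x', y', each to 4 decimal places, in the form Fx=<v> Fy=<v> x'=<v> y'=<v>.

F_att = 1·(g−p) = 1·(-10,-9) = (-10.0000,-9.0000)
o1: d²=45 > ρ²=12 → inactive
o2: d²=365 > ρ²=12 → inactive
o3: d²=98 > ρ²=12 → inactive
o4: d²=5 ≤ ρ²=12; F_rep = 21·(-2,-1)/5² = (-1.6800,-0.8400)
F = F_att + ΣF_rep = (-11.6800,-9.8400)
p' = p + 1/10·F = (5.8320,3.0160)

Fx=-11.6800 Fy=-9.8400 x'=5.8320 y'=3.0160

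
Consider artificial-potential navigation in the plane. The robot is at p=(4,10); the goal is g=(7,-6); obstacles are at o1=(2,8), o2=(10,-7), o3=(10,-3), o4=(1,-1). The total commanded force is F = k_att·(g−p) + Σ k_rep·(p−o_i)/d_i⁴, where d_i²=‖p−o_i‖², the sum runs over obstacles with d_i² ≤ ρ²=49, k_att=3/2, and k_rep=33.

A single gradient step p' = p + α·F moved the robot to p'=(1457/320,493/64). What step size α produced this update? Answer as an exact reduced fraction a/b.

F_att = 3/2·(g−p) = 3/2·(3,-16) = (4.5000,-24.0000)
o1: d²=8 ≤ ρ²=49; F_rep = 33·(2,2)/8² = (1.0312,1.0312)
o2: d²=325 > ρ²=49 → inactive
o3: d²=205 > ρ²=49 → inactive
o4: d²=130 > ρ²=49 → inactive
F = F_att + ΣF_rep = (5.5312,-22.9688)
Δp = p'−p = (0.5531,-2.2969); α = Δx/Fx = (177/320) / (177/32) = 1/10
check: Δy/Fy = (-147/64) / (-735/32) = 1/10 ✓

α = 1/10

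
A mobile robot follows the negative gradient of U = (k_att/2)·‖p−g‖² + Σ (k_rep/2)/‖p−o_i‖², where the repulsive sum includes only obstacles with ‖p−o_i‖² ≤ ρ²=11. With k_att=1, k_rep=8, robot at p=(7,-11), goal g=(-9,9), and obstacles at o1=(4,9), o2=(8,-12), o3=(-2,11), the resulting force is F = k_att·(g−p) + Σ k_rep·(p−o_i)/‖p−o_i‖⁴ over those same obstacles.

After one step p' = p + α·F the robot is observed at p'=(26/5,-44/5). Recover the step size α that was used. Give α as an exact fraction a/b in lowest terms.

α = 1/10

F_att = 1·(g−p) = 1·(-16,20) = (-16.0000,20.0000)
o1: d²=409 > ρ²=11 → inactive
o2: d²=2 ≤ ρ²=11; F_rep = 8·(-1,1)/2² = (-2.0000,2.0000)
o3: d²=565 > ρ²=11 → inactive
F = F_att + ΣF_rep = (-18.0000,22.0000)
Δp = p'−p = (-1.8000,2.2000); α = Δx/Fx = (-9/5) / (-18) = 1/10
check: Δy/Fy = (11/5) / (22) = 1/10 ✓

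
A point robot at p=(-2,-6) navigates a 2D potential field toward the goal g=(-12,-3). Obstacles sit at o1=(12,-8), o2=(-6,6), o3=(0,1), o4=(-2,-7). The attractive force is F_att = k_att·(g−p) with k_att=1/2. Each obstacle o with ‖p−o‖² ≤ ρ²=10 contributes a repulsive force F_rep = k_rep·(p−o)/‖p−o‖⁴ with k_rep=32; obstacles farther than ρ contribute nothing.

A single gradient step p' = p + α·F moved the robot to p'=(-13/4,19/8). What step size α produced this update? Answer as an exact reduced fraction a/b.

F_att = 1/2·(g−p) = 1/2·(-10,3) = (-5.0000,1.5000)
o1: d²=200 > ρ²=10 → inactive
o2: d²=160 > ρ²=10 → inactive
o3: d²=53 > ρ²=10 → inactive
o4: d²=1 ≤ ρ²=10; F_rep = 32·(0,1)/1² = (0.0000,32.0000)
F = F_att + ΣF_rep = (-5.0000,33.5000)
Δp = p'−p = (-1.2500,8.3750); α = Δx/Fx = (-5/4) / (-5) = 1/4
check: Δy/Fy = (67/8) / (67/2) = 1/4 ✓

α = 1/4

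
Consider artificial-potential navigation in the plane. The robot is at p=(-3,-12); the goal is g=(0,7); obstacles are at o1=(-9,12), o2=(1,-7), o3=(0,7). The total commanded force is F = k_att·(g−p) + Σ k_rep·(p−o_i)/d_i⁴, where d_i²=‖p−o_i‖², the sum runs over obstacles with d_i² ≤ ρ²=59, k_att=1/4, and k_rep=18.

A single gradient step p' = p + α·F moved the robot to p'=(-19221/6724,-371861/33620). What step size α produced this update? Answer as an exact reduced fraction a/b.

α = 1/5

F_att = 1/4·(g−p) = 1/4·(3,19) = (0.7500,4.7500)
o1: d²=612 > ρ²=59 → inactive
o2: d²=41 ≤ ρ²=59; F_rep = 18·(-4,-5)/41² = (-0.0428,-0.0535)
o3: d²=370 > ρ²=59 → inactive
F = F_att + ΣF_rep = (0.7072,4.6965)
Δp = p'−p = (0.1414,0.9393); α = Δx/Fx = (951/6724) / (4755/6724) = 1/5
check: Δy/Fy = (31579/33620) / (31579/6724) = 1/5 ✓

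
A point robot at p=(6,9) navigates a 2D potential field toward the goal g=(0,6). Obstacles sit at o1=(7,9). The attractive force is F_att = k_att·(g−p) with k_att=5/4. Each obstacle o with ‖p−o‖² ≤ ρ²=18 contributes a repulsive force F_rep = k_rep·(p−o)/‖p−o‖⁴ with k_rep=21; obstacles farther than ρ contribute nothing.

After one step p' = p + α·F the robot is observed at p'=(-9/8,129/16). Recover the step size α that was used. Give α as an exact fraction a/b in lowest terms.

α = 1/4

F_att = 5/4·(g−p) = 5/4·(-6,-3) = (-7.5000,-3.7500)
o1: d²=1 ≤ ρ²=18; F_rep = 21·(-1,0)/1² = (-21.0000,0.0000)
F = F_att + ΣF_rep = (-28.5000,-3.7500)
Δp = p'−p = (-7.1250,-0.9375); α = Δx/Fx = (-57/8) / (-57/2) = 1/4
check: Δy/Fy = (-15/16) / (-15/4) = 1/4 ✓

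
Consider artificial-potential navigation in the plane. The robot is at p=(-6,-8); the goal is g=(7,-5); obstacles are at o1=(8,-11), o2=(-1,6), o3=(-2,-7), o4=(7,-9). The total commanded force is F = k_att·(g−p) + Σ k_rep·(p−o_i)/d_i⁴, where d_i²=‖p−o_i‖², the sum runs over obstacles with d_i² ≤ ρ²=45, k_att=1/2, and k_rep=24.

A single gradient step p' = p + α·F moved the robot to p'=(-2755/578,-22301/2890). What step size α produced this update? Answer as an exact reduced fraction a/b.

α = 1/5

F_att = 1/2·(g−p) = 1/2·(13,3) = (6.5000,1.5000)
o1: d²=205 > ρ²=45 → inactive
o2: d²=221 > ρ²=45 → inactive
o3: d²=17 ≤ ρ²=45; F_rep = 24·(-4,-1)/17² = (-0.3322,-0.0830)
o4: d²=170 > ρ²=45 → inactive
F = F_att + ΣF_rep = (6.1678,1.4170)
Δp = p'−p = (1.2336,0.2834); α = Δx/Fx = (713/578) / (3565/578) = 1/5
check: Δy/Fy = (819/2890) / (819/578) = 1/5 ✓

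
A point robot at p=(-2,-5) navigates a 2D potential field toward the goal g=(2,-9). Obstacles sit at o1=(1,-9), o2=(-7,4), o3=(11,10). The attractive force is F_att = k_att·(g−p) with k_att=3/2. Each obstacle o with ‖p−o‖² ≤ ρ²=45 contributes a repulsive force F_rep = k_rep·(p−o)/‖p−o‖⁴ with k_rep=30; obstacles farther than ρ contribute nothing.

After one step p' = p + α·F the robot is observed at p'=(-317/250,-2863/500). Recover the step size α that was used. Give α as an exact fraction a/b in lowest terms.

F_att = 3/2·(g−p) = 3/2·(4,-4) = (6.0000,-6.0000)
o1: d²=25 ≤ ρ²=45; F_rep = 30·(-3,4)/25² = (-0.1440,0.1920)
o2: d²=106 > ρ²=45 → inactive
o3: d²=394 > ρ²=45 → inactive
F = F_att + ΣF_rep = (5.8560,-5.8080)
Δp = p'−p = (0.7320,-0.7260); α = Δx/Fx = (183/250) / (732/125) = 1/8
check: Δy/Fy = (-363/500) / (-726/125) = 1/8 ✓

α = 1/8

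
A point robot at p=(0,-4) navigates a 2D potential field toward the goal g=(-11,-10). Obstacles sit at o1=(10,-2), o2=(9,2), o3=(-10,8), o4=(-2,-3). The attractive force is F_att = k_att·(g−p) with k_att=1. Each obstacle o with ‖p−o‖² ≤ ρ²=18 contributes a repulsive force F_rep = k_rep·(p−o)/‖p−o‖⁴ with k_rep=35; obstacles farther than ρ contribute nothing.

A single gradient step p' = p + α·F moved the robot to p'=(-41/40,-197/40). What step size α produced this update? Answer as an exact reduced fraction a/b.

F_att = 1·(g−p) = 1·(-11,-6) = (-11.0000,-6.0000)
o1: d²=104 > ρ²=18 → inactive
o2: d²=117 > ρ²=18 → inactive
o3: d²=244 > ρ²=18 → inactive
o4: d²=5 ≤ ρ²=18; F_rep = 35·(2,-1)/5² = (2.8000,-1.4000)
F = F_att + ΣF_rep = (-8.2000,-7.4000)
Δp = p'−p = (-1.0250,-0.9250); α = Δx/Fx = (-41/40) / (-41/5) = 1/8
check: Δy/Fy = (-37/40) / (-37/5) = 1/8 ✓

α = 1/8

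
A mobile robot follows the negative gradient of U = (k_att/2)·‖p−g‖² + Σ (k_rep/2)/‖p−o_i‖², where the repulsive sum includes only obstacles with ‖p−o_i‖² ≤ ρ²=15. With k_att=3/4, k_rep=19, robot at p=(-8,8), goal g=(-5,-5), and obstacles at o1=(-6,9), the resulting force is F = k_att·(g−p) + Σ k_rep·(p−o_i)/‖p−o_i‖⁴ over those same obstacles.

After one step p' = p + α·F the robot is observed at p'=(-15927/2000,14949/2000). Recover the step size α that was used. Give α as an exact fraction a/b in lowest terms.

F_att = 3/4·(g−p) = 3/4·(3,-13) = (2.2500,-9.7500)
o1: d²=5 ≤ ρ²=15; F_rep = 19·(-2,-1)/5² = (-1.5200,-0.7600)
F = F_att + ΣF_rep = (0.7300,-10.5100)
Δp = p'−p = (0.0365,-0.5255); α = Δx/Fx = (73/2000) / (73/100) = 1/20
check: Δy/Fy = (-1051/2000) / (-1051/100) = 1/20 ✓

α = 1/20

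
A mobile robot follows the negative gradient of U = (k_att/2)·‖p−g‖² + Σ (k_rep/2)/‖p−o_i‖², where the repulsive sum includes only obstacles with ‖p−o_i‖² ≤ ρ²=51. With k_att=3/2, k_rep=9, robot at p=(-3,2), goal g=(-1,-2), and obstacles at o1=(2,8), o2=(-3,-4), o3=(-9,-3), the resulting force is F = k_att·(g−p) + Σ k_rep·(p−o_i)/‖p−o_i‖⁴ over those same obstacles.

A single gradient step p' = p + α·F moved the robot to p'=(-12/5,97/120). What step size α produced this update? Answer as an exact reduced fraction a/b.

α = 1/5

F_att = 3/2·(g−p) = 3/2·(2,-4) = (3.0000,-6.0000)
o1: d²=61 > ρ²=51 → inactive
o2: d²=36 ≤ ρ²=51; F_rep = 9·(0,6)/36² = (0.0000,0.0417)
o3: d²=61 > ρ²=51 → inactive
F = F_att + ΣF_rep = (3.0000,-5.9583)
Δp = p'−p = (0.6000,-1.1917); α = Δx/Fx = (3/5) / (3) = 1/5
check: Δy/Fy = (-143/120) / (-143/24) = 1/5 ✓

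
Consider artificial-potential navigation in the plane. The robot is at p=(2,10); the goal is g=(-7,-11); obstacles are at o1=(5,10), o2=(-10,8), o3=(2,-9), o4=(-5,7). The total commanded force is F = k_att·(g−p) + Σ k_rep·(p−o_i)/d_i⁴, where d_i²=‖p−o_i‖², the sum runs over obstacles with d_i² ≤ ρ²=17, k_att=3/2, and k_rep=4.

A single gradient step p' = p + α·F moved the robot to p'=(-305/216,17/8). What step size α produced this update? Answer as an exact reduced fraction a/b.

F_att = 3/2·(g−p) = 3/2·(-9,-21) = (-13.5000,-31.5000)
o1: d²=9 ≤ ρ²=17; F_rep = 4·(-3,0)/9² = (-0.1481,0.0000)
o2: d²=148 > ρ²=17 → inactive
o3: d²=361 > ρ²=17 → inactive
o4: d²=58 > ρ²=17 → inactive
F = F_att + ΣF_rep = (-13.6481,-31.5000)
Δp = p'−p = (-3.4120,-7.8750); α = Δx/Fx = (-737/216) / (-737/54) = 1/4
check: Δy/Fy = (-63/8) / (-63/2) = 1/4 ✓

α = 1/4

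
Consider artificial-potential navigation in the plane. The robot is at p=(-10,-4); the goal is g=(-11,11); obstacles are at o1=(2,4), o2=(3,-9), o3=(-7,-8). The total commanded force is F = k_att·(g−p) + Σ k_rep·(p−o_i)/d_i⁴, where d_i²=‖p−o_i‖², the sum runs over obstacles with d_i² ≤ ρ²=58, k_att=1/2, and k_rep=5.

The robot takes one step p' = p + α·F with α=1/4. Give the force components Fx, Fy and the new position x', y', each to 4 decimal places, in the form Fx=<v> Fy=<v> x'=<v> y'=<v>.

Fx=-0.5240 Fy=7.5320 x'=-10.1310 y'=-2.1170

F_att = 1/2·(g−p) = 1/2·(-1,15) = (-0.5000,7.5000)
o1: d²=208 > ρ²=58 → inactive
o2: d²=194 > ρ²=58 → inactive
o3: d²=25 ≤ ρ²=58; F_rep = 5·(-3,4)/25² = (-0.0240,0.0320)
F = F_att + ΣF_rep = (-0.5240,7.5320)
p' = p + 1/4·F = (-10.1310,-2.1170)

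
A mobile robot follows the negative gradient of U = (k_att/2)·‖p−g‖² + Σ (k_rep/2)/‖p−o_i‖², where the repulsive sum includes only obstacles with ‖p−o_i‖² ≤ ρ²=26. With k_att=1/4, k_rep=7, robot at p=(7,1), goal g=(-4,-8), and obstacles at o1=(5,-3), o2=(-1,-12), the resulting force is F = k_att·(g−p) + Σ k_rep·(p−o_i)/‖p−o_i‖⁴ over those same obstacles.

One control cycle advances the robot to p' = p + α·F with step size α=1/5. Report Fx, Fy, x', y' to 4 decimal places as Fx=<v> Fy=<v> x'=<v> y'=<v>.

F_att = 1/4·(g−p) = 1/4·(-11,-9) = (-2.7500,-2.2500)
o1: d²=20 ≤ ρ²=26; F_rep = 7·(2,4)/20² = (0.0350,0.0700)
o2: d²=233 > ρ²=26 → inactive
F = F_att + ΣF_rep = (-2.7150,-2.1800)
p' = p + 1/5·F = (6.4570,0.5640)

Fx=-2.7150 Fy=-2.1800 x'=6.4570 y'=0.5640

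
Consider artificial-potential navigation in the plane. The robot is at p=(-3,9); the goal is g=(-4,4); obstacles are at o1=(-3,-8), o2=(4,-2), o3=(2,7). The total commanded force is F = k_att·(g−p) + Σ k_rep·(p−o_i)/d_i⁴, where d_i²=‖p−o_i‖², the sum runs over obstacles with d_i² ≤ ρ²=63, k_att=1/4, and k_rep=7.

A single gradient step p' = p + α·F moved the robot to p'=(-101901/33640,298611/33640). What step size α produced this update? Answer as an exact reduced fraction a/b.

α = 1/10

F_att = 1/4·(g−p) = 1/4·(-1,-5) = (-0.2500,-1.2500)
o1: d²=289 > ρ²=63 → inactive
o2: d²=170 > ρ²=63 → inactive
o3: d²=29 ≤ ρ²=63; F_rep = 7·(-5,2)/29² = (-0.0416,0.0166)
F = F_att + ΣF_rep = (-0.2916,-1.2334)
Δp = p'−p = (-0.0292,-0.1233); α = Δx/Fx = (-981/33640) / (-981/3364) = 1/10
check: Δy/Fy = (-4149/33640) / (-4149/3364) = 1/10 ✓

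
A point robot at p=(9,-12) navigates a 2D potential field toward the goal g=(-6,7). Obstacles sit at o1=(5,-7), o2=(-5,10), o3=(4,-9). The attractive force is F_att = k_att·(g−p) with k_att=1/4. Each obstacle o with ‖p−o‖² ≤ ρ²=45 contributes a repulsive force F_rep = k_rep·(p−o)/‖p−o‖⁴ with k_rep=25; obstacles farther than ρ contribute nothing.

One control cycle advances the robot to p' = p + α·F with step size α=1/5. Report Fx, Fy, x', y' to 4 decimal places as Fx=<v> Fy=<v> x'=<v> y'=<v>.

F_att = 1/4·(g−p) = 1/4·(-15,19) = (-3.7500,4.7500)
o1: d²=41 ≤ ρ²=45; F_rep = 25·(4,-5)/41² = (0.0595,-0.0744)
o2: d²=680 > ρ²=45 → inactive
o3: d²=34 ≤ ρ²=45; F_rep = 25·(5,-3)/34² = (0.1081,-0.0649)
F = F_att + ΣF_rep = (-3.5824,4.6108)
p' = p + 1/5·F = (8.2835,-11.0778)

Fx=-3.5824 Fy=4.6108 x'=8.2835 y'=-11.0778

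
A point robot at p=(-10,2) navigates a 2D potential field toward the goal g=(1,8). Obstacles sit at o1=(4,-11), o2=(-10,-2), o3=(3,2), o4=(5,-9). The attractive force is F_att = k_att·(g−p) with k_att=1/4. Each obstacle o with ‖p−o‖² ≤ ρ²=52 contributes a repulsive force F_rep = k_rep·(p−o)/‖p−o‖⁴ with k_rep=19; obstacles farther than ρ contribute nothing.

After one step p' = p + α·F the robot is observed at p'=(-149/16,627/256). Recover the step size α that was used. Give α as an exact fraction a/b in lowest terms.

α = 1/4

F_att = 1/4·(g−p) = 1/4·(11,6) = (2.7500,1.5000)
o1: d²=365 > ρ²=52 → inactive
o2: d²=16 ≤ ρ²=52; F_rep = 19·(0,4)/16² = (0.0000,0.2969)
o3: d²=169 > ρ²=52 → inactive
o4: d²=346 > ρ²=52 → inactive
F = F_att + ΣF_rep = (2.7500,1.7969)
Δp = p'−p = (0.6875,0.4492); α = Δx/Fx = (11/16) / (11/4) = 1/4
check: Δy/Fy = (115/256) / (115/64) = 1/4 ✓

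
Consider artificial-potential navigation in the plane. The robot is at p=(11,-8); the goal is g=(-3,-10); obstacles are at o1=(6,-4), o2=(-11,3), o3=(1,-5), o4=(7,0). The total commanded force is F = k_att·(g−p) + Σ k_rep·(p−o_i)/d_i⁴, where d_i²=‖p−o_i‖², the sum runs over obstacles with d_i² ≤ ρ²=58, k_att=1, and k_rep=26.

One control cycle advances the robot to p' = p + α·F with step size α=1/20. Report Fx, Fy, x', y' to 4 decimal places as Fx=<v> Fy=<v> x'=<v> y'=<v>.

F_att = 1·(g−p) = 1·(-14,-2) = (-14.0000,-2.0000)
o1: d²=41 ≤ ρ²=58; F_rep = 26·(5,-4)/41² = (0.0773,-0.0619)
o2: d²=605 > ρ²=58 → inactive
o3: d²=109 > ρ²=58 → inactive
o4: d²=80 > ρ²=58 → inactive
F = F_att + ΣF_rep = (-13.9227,-2.0619)
p' = p + 1/20·F = (10.3039,-8.1031)

Fx=-13.9227 Fy=-2.0619 x'=10.3039 y'=-8.1031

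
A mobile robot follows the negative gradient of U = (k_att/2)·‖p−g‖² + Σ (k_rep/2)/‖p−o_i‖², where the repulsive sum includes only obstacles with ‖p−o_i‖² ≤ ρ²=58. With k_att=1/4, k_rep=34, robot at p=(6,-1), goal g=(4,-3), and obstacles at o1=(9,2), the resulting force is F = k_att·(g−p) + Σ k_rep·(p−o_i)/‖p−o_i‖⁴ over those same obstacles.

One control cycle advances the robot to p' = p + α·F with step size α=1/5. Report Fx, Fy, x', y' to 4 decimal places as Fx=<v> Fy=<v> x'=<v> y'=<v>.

F_att = 1/4·(g−p) = 1/4·(-2,-2) = (-0.5000,-0.5000)
o1: d²=18 ≤ ρ²=58; F_rep = 34·(-3,-3)/18² = (-0.3148,-0.3148)
F = F_att + ΣF_rep = (-0.8148,-0.8148)
p' = p + 1/5·F = (5.8370,-1.1630)

Fx=-0.8148 Fy=-0.8148 x'=5.8370 y'=-1.1630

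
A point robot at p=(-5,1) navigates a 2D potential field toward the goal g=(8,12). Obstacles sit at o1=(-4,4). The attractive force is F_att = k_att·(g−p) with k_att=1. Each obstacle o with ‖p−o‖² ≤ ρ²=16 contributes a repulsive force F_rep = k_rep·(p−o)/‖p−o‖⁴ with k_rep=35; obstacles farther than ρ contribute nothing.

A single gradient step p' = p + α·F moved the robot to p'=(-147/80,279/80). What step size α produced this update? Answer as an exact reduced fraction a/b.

α = 1/4

F_att = 1·(g−p) = 1·(13,11) = (13.0000,11.0000)
o1: d²=10 ≤ ρ²=16; F_rep = 35·(-1,-3)/10² = (-0.3500,-1.0500)
F = F_att + ΣF_rep = (12.6500,9.9500)
Δp = p'−p = (3.1625,2.4875); α = Δx/Fx = (253/80) / (253/20) = 1/4
check: Δy/Fy = (199/80) / (199/20) = 1/4 ✓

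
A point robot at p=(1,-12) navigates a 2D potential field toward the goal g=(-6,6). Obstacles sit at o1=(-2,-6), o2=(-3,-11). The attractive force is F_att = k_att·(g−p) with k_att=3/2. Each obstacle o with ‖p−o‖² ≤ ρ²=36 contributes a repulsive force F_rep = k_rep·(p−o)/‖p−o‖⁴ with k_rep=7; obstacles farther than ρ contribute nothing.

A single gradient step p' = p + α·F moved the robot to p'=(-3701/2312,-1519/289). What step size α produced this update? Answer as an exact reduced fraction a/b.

F_att = 3/2·(g−p) = 3/2·(-7,18) = (-10.5000,27.0000)
o1: d²=45 > ρ²=36 → inactive
o2: d²=17 ≤ ρ²=36; F_rep = 7·(4,-1)/17² = (0.0969,-0.0242)
F = F_att + ΣF_rep = (-10.4031,26.9758)
Δp = p'−p = (-2.6008,6.7439); α = Δx/Fx = (-6013/2312) / (-6013/578) = 1/4
check: Δy/Fy = (1949/289) / (7796/289) = 1/4 ✓

α = 1/4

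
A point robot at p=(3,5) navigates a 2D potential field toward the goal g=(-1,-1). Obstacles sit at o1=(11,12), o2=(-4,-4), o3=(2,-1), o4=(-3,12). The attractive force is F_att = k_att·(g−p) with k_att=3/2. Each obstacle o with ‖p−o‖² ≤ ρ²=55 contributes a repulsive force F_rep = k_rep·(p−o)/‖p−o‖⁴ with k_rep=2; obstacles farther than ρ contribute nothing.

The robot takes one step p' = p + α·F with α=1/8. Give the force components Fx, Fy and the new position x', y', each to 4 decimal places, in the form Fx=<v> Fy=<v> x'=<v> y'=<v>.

Fx=-5.9985 Fy=-8.9912 x'=2.2502 y'=3.8761

F_att = 3/2·(g−p) = 3/2·(-4,-6) = (-6.0000,-9.0000)
o1: d²=113 > ρ²=55 → inactive
o2: d²=130 > ρ²=55 → inactive
o3: d²=37 ≤ ρ²=55; F_rep = 2·(1,6)/37² = (0.0015,0.0088)
o4: d²=85 > ρ²=55 → inactive
F = F_att + ΣF_rep = (-5.9985,-8.9912)
p' = p + 1/8·F = (2.2502,3.8761)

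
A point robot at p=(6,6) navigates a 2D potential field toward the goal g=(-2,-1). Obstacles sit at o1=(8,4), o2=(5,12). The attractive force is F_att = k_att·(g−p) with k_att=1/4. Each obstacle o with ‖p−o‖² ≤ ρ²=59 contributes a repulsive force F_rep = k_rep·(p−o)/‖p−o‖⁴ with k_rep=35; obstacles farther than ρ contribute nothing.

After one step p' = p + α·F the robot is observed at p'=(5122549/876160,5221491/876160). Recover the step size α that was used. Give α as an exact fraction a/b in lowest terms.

F_att = 1/4·(g−p) = 1/4·(-8,-7) = (-2.0000,-1.7500)
o1: d²=8 ≤ ρ²=59; F_rep = 35·(-2,2)/8² = (-1.0938,1.0938)
o2: d²=37 ≤ ρ²=59; F_rep = 35·(1,-6)/37² = (0.0256,-0.1534)
F = F_att + ΣF_rep = (-3.0682,-0.8096)
Δp = p'−p = (-0.1534,-0.0405); α = Δx/Fx = (-134411/876160) / (-134411/43808) = 1/20
check: Δy/Fy = (-35469/876160) / (-35469/43808) = 1/20 ✓

α = 1/20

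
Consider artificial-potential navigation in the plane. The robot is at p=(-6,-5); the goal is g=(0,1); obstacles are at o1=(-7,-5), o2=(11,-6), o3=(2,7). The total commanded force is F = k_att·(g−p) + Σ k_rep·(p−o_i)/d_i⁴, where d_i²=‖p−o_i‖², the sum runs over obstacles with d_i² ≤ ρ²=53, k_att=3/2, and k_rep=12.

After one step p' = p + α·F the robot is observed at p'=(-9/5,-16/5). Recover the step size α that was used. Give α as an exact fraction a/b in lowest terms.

α = 1/5

F_att = 3/2·(g−p) = 3/2·(6,6) = (9.0000,9.0000)
o1: d²=1 ≤ ρ²=53; F_rep = 12·(1,0)/1² = (12.0000,0.0000)
o2: d²=290 > ρ²=53 → inactive
o3: d²=208 > ρ²=53 → inactive
F = F_att + ΣF_rep = (21.0000,9.0000)
Δp = p'−p = (4.2000,1.8000); α = Δx/Fx = (21/5) / (21) = 1/5
check: Δy/Fy = (9/5) / (9) = 1/5 ✓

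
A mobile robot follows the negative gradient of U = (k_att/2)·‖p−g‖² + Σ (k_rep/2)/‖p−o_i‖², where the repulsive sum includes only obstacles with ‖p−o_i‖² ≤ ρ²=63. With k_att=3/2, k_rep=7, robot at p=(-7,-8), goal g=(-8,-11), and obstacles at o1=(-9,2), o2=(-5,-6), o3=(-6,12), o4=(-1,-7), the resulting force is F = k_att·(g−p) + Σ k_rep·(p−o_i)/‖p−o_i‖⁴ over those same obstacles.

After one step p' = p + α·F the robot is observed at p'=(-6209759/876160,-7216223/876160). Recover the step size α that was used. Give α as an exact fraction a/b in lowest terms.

F_att = 3/2·(g−p) = 3/2·(-1,-3) = (-1.5000,-4.5000)
o1: d²=104 > ρ²=63 → inactive
o2: d²=8 ≤ ρ²=63; F_rep = 7·(-2,-2)/8² = (-0.2188,-0.2188)
o3: d²=401 > ρ²=63 → inactive
o4: d²=37 ≤ ρ²=63; F_rep = 7·(-6,-1)/37² = (-0.0307,-0.0051)
F = F_att + ΣF_rep = (-1.7494,-4.7239)
Δp = p'−p = (-0.0875,-0.2362); α = Δx/Fx = (-76639/876160) / (-76639/43808) = 1/20
check: Δy/Fy = (-206943/876160) / (-206943/43808) = 1/20 ✓

α = 1/20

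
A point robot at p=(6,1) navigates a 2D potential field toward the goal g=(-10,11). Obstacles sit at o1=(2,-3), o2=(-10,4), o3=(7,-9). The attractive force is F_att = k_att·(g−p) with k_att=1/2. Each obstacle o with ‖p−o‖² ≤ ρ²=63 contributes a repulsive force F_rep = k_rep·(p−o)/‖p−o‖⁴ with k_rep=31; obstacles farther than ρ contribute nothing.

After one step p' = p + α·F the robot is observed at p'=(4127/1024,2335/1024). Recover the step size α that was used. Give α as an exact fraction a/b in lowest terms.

α = 1/4

F_att = 1/2·(g−p) = 1/2·(-16,10) = (-8.0000,5.0000)
o1: d²=32 ≤ ρ²=63; F_rep = 31·(4,4)/32² = (0.1211,0.1211)
o2: d²=265 > ρ²=63 → inactive
o3: d²=101 > ρ²=63 → inactive
F = F_att + ΣF_rep = (-7.8789,5.1211)
Δp = p'−p = (-1.9697,1.2803); α = Δx/Fx = (-2017/1024) / (-2017/256) = 1/4
check: Δy/Fy = (1311/1024) / (1311/256) = 1/4 ✓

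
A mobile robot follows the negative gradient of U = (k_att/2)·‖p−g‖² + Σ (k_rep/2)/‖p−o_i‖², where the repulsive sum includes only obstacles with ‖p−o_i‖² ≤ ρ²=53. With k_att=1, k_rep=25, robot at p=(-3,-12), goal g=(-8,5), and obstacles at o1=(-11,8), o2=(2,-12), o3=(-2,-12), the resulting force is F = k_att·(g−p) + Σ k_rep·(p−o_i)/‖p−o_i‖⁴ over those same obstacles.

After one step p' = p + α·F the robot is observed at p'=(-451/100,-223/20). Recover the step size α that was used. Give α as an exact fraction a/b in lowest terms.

F_att = 1·(g−p) = 1·(-5,17) = (-5.0000,17.0000)
o1: d²=464 > ρ²=53 → inactive
o2: d²=25 ≤ ρ²=53; F_rep = 25·(-5,0)/25² = (-0.2000,0.0000)
o3: d²=1 ≤ ρ²=53; F_rep = 25·(-1,0)/1² = (-25.0000,0.0000)
F = F_att + ΣF_rep = (-30.2000,17.0000)
Δp = p'−p = (-1.5100,0.8500); α = Δx/Fx = (-151/100) / (-151/5) = 1/20
check: Δy/Fy = (17/20) / (17) = 1/20 ✓

α = 1/20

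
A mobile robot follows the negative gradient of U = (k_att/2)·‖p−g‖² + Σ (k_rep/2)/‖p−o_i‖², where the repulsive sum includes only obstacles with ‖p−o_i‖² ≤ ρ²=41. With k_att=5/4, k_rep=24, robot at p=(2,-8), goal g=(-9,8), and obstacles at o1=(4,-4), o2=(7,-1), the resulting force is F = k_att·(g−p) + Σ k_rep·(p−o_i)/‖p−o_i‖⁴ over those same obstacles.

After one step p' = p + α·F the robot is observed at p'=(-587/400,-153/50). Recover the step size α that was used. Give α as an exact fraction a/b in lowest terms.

α = 1/4

F_att = 5/4·(g−p) = 5/4·(-11,16) = (-13.7500,20.0000)
o1: d²=20 ≤ ρ²=41; F_rep = 24·(-2,-4)/20² = (-0.1200,-0.2400)
o2: d²=74 > ρ²=41 → inactive
F = F_att + ΣF_rep = (-13.8700,19.7600)
Δp = p'−p = (-3.4675,4.9400); α = Δx/Fx = (-1387/400) / (-1387/100) = 1/4
check: Δy/Fy = (247/50) / (494/25) = 1/4 ✓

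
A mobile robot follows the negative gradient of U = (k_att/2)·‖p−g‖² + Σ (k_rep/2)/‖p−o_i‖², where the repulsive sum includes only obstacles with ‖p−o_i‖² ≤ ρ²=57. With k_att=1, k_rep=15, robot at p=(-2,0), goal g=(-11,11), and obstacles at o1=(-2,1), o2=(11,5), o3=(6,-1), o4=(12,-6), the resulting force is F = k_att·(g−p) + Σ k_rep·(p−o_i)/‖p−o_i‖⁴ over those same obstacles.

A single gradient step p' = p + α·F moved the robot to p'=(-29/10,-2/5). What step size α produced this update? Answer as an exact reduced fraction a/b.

F_att = 1·(g−p) = 1·(-9,11) = (-9.0000,11.0000)
o1: d²=1 ≤ ρ²=57; F_rep = 15·(0,-1)/1² = (0.0000,-15.0000)
o2: d²=194 > ρ²=57 → inactive
o3: d²=65 > ρ²=57 → inactive
o4: d²=232 > ρ²=57 → inactive
F = F_att + ΣF_rep = (-9.0000,-4.0000)
Δp = p'−p = (-0.9000,-0.4000); α = Δx/Fx = (-9/10) / (-9) = 1/10
check: Δy/Fy = (-2/5) / (-4) = 1/10 ✓

α = 1/10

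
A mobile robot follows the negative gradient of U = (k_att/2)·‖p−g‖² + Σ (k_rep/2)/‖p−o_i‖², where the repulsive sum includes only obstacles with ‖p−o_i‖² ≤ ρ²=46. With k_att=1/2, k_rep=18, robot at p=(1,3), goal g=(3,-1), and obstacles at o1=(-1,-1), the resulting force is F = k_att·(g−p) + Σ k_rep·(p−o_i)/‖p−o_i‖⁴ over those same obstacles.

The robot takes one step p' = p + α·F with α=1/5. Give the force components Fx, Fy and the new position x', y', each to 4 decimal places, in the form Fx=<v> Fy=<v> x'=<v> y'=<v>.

F_att = 1/2·(g−p) = 1/2·(2,-4) = (1.0000,-2.0000)
o1: d²=20 ≤ ρ²=46; F_rep = 18·(2,4)/20² = (0.0900,0.1800)
F = F_att + ΣF_rep = (1.0900,-1.8200)
p' = p + 1/5·F = (1.2180,2.6360)

Fx=1.0900 Fy=-1.8200 x'=1.2180 y'=2.6360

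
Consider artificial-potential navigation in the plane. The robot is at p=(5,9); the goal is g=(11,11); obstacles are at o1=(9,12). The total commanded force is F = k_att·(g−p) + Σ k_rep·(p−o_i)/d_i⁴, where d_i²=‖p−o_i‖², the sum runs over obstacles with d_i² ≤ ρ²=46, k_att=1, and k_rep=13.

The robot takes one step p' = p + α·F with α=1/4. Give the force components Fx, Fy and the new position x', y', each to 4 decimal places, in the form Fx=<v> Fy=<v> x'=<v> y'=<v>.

Fx=5.9168 Fy=1.9376 x'=6.4792 y'=9.4844

F_att = 1·(g−p) = 1·(6,2) = (6.0000,2.0000)
o1: d²=25 ≤ ρ²=46; F_rep = 13·(-4,-3)/25² = (-0.0832,-0.0624)
F = F_att + ΣF_rep = (5.9168,1.9376)
p' = p + 1/4·F = (6.4792,9.4844)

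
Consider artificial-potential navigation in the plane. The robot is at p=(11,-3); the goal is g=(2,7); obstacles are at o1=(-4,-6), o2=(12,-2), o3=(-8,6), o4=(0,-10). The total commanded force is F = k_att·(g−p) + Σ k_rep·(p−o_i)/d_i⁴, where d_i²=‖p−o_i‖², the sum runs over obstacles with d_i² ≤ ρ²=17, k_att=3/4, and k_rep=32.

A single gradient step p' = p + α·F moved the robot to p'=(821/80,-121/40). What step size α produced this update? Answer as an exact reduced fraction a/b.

F_att = 3/4·(g−p) = 3/4·(-9,10) = (-6.7500,7.5000)
o1: d²=234 > ρ²=17 → inactive
o2: d²=2 ≤ ρ²=17; F_rep = 32·(-1,-1)/2² = (-8.0000,-8.0000)
o3: d²=442 > ρ²=17 → inactive
o4: d²=170 > ρ²=17 → inactive
F = F_att + ΣF_rep = (-14.7500,-0.5000)
Δp = p'−p = (-0.7375,-0.0250); α = Δx/Fx = (-59/80) / (-59/4) = 1/20
check: Δy/Fy = (-1/40) / (-1/2) = 1/20 ✓

α = 1/20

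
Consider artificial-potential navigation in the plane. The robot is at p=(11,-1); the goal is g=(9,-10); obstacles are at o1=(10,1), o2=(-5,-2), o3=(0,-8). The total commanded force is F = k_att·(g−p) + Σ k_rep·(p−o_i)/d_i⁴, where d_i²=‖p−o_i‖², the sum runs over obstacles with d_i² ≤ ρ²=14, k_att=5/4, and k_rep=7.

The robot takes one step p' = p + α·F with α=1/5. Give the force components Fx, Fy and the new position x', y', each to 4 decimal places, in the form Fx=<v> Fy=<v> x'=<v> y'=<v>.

Fx=-2.2200 Fy=-11.8100 x'=10.5560 y'=-3.3620

F_att = 5/4·(g−p) = 5/4·(-2,-9) = (-2.5000,-11.2500)
o1: d²=5 ≤ ρ²=14; F_rep = 7·(1,-2)/5² = (0.2800,-0.5600)
o2: d²=257 > ρ²=14 → inactive
o3: d²=170 > ρ²=14 → inactive
F = F_att + ΣF_rep = (-2.2200,-11.8100)
p' = p + 1/5·F = (10.5560,-3.3620)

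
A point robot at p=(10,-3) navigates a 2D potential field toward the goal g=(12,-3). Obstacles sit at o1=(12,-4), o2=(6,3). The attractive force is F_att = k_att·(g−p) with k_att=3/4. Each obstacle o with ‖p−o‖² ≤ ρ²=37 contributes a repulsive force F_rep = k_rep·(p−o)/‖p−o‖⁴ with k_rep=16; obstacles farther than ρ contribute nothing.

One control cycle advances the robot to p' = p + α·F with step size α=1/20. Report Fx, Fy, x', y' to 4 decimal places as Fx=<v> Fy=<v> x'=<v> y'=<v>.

Fx=0.2200 Fy=0.6400 x'=10.0110 y'=-2.9680

F_att = 3/4·(g−p) = 3/4·(2,0) = (1.5000,0.0000)
o1: d²=5 ≤ ρ²=37; F_rep = 16·(-2,1)/5² = (-1.2800,0.6400)
o2: d²=52 > ρ²=37 → inactive
F = F_att + ΣF_rep = (0.2200,0.6400)
p' = p + 1/20·F = (10.0110,-2.9680)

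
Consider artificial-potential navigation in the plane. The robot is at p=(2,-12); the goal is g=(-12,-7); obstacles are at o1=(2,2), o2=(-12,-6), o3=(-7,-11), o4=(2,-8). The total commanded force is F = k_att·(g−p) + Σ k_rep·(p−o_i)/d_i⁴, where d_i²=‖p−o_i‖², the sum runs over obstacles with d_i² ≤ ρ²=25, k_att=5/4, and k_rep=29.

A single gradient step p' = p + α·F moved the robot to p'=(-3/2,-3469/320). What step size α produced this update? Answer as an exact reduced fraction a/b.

α = 1/5

F_att = 5/4·(g−p) = 5/4·(-14,5) = (-17.5000,6.2500)
o1: d²=196 > ρ²=25 → inactive
o2: d²=232 > ρ²=25 → inactive
o3: d²=82 > ρ²=25 → inactive
o4: d²=16 ≤ ρ²=25; F_rep = 29·(0,-4)/16² = (0.0000,-0.4531)
F = F_att + ΣF_rep = (-17.5000,5.7969)
Δp = p'−p = (-3.5000,1.1594); α = Δx/Fx = (-7/2) / (-35/2) = 1/5
check: Δy/Fy = (371/320) / (371/64) = 1/5 ✓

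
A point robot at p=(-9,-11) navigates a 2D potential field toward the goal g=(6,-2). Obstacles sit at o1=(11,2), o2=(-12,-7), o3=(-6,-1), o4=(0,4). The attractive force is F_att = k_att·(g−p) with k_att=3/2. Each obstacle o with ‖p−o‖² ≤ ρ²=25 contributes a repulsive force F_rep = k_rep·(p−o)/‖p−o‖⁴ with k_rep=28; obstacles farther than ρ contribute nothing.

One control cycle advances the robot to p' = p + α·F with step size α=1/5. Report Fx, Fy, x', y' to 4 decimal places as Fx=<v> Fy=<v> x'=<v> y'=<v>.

Fx=22.6344 Fy=13.3208 x'=-4.4731 y'=-8.3358

F_att = 3/2·(g−p) = 3/2·(15,9) = (22.5000,13.5000)
o1: d²=569 > ρ²=25 → inactive
o2: d²=25 ≤ ρ²=25; F_rep = 28·(3,-4)/25² = (0.1344,-0.1792)
o3: d²=109 > ρ²=25 → inactive
o4: d²=306 > ρ²=25 → inactive
F = F_att + ΣF_rep = (22.6344,13.3208)
p' = p + 1/5·F = (-4.4731,-8.3358)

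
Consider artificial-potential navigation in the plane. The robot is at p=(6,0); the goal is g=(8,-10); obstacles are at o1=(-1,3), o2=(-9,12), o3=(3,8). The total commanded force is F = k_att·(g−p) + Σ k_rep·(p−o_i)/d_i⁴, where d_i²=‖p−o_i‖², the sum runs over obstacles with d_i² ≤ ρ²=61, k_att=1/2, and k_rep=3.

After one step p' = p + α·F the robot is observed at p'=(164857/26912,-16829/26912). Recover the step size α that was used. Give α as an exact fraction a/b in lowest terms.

F_att = 1/2·(g−p) = 1/2·(2,-10) = (1.0000,-5.0000)
o1: d²=58 ≤ ρ²=61; F_rep = 3·(7,-3)/58² = (0.0062,-0.0027)
o2: d²=369 > ρ²=61 → inactive
o3: d²=73 > ρ²=61 → inactive
F = F_att + ΣF_rep = (1.0062,-5.0027)
Δp = p'−p = (0.1258,-0.6253); α = Δx/Fx = (3385/26912) / (3385/3364) = 1/8
check: Δy/Fy = (-16829/26912) / (-16829/3364) = 1/8 ✓

α = 1/8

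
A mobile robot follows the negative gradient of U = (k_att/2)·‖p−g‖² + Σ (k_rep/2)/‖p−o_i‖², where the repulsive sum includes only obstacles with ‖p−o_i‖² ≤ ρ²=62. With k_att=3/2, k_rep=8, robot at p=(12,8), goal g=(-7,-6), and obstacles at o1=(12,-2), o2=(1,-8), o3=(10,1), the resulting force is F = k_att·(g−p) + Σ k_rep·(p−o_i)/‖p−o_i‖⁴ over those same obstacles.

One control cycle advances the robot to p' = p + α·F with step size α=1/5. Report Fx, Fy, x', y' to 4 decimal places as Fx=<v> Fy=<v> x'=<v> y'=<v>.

Fx=-28.4943 Fy=-20.9801 x'=6.3011 y'=3.8040

F_att = 3/2·(g−p) = 3/2·(-19,-14) = (-28.5000,-21.0000)
o1: d²=100 > ρ²=62 → inactive
o2: d²=377 > ρ²=62 → inactive
o3: d²=53 ≤ ρ²=62; F_rep = 8·(2,7)/53² = (0.0057,0.0199)
F = F_att + ΣF_rep = (-28.4943,-20.9801)
p' = p + 1/5·F = (6.3011,3.8040)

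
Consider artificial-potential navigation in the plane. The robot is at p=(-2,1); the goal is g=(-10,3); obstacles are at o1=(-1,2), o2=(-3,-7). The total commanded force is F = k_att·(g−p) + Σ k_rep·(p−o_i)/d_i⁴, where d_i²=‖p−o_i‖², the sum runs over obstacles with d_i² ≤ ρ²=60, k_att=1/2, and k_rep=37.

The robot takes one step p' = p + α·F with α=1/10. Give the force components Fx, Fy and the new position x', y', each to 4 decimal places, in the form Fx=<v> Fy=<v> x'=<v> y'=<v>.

F_att = 1/2·(g−p) = 1/2·(-8,2) = (-4.0000,1.0000)
o1: d²=2 ≤ ρ²=60; F_rep = 37·(-1,-1)/2² = (-9.2500,-9.2500)
o2: d²=65 > ρ²=60 → inactive
F = F_att + ΣF_rep = (-13.2500,-8.2500)
p' = p + 1/10·F = (-3.3250,0.1750)

Fx=-13.2500 Fy=-8.2500 x'=-3.3250 y'=0.1750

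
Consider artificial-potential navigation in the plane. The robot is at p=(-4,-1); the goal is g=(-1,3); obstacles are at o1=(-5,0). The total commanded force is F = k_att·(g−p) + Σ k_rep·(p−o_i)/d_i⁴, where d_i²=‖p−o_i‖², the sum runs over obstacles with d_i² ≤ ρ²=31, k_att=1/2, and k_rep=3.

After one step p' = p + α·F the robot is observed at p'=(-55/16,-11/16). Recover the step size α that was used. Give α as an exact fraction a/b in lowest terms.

α = 1/4

F_att = 1/2·(g−p) = 1/2·(3,4) = (1.5000,2.0000)
o1: d²=2 ≤ ρ²=31; F_rep = 3·(1,-1)/2² = (0.7500,-0.7500)
F = F_att + ΣF_rep = (2.2500,1.2500)
Δp = p'−p = (0.5625,0.3125); α = Δx/Fx = (9/16) / (9/4) = 1/4
check: Δy/Fy = (5/16) / (5/4) = 1/4 ✓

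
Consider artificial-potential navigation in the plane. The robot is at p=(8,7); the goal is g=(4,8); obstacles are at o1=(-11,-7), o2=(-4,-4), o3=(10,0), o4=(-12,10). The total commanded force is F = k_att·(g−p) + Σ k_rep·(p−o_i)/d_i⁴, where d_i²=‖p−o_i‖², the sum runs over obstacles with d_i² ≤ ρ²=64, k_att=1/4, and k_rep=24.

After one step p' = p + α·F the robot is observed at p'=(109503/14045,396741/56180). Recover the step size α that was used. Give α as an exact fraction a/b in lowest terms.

α = 1/5

F_att = 1/4·(g−p) = 1/4·(-4,1) = (-1.0000,0.2500)
o1: d²=557 > ρ²=64 → inactive
o2: d²=265 > ρ²=64 → inactive
o3: d²=53 ≤ ρ²=64; F_rep = 24·(-2,7)/53² = (-0.0171,0.0598)
o4: d²=409 > ρ²=64 → inactive
F = F_att + ΣF_rep = (-1.0171,0.3098)
Δp = p'−p = (-0.2034,0.0620); α = Δx/Fx = (-2857/14045) / (-2857/2809) = 1/5
check: Δy/Fy = (3481/56180) / (3481/11236) = 1/5 ✓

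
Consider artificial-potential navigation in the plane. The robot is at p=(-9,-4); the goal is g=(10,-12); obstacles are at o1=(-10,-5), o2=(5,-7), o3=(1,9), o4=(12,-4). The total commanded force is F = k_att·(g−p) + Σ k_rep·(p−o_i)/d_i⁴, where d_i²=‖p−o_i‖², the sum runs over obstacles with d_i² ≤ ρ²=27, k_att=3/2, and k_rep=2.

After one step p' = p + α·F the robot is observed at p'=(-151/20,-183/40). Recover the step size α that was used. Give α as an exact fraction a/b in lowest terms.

F_att = 3/2·(g−p) = 3/2·(19,-8) = (28.5000,-12.0000)
o1: d²=2 ≤ ρ²=27; F_rep = 2·(1,1)/2² = (0.5000,0.5000)
o2: d²=205 > ρ²=27 → inactive
o3: d²=269 > ρ²=27 → inactive
o4: d²=441 > ρ²=27 → inactive
F = F_att + ΣF_rep = (29.0000,-11.5000)
Δp = p'−p = (1.4500,-0.5750); α = Δx/Fx = (29/20) / (29) = 1/20
check: Δy/Fy = (-23/40) / (-23/2) = 1/20 ✓

α = 1/20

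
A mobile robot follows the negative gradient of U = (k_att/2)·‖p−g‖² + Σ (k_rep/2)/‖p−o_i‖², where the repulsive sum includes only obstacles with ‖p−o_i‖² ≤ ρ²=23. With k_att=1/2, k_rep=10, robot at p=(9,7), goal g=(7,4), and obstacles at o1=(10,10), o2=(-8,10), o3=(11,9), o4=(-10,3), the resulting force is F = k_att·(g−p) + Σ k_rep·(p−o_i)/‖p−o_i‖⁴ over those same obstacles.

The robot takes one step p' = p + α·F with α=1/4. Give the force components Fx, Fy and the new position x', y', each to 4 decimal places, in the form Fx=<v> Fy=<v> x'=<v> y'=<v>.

F_att = 1/2·(g−p) = 1/2·(-2,-3) = (-1.0000,-1.5000)
o1: d²=10 ≤ ρ²=23; F_rep = 10·(-1,-3)/10² = (-0.1000,-0.3000)
o2: d²=298 > ρ²=23 → inactive
o3: d²=8 ≤ ρ²=23; F_rep = 10·(-2,-2)/8² = (-0.3125,-0.3125)
o4: d²=377 > ρ²=23 → inactive
F = F_att + ΣF_rep = (-1.4125,-2.1125)
p' = p + 1/4·F = (8.6469,6.4719)

Fx=-1.4125 Fy=-2.1125 x'=8.6469 y'=6.4719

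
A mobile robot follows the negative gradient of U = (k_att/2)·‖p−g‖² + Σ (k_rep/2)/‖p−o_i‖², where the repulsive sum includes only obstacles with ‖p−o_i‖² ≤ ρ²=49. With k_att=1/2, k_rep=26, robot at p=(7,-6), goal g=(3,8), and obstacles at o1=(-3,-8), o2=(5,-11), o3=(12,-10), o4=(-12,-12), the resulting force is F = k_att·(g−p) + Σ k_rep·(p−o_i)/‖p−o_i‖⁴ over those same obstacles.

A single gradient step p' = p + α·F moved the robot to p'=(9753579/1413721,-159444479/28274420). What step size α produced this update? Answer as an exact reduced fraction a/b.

F_att = 1/2·(g−p) = 1/2·(-4,14) = (-2.0000,7.0000)
o1: d²=104 > ρ²=49 → inactive
o2: d²=29 ≤ ρ²=49; F_rep = 26·(2,5)/29² = (0.0618,0.1546)
o3: d²=41 ≤ ρ²=49; F_rep = 26·(-5,4)/41² = (-0.0773,0.0619)
o4: d²=397 > ρ²=49 → inactive
F = F_att + ΣF_rep = (-2.0155,7.2164)
Δp = p'−p = (-0.1008,0.3608); α = Δx/Fx = (-142468/1413721) / (-2849360/1413721) = 1/20
check: Δy/Fy = (10202041/28274420) / (10202041/1413721) = 1/20 ✓

α = 1/20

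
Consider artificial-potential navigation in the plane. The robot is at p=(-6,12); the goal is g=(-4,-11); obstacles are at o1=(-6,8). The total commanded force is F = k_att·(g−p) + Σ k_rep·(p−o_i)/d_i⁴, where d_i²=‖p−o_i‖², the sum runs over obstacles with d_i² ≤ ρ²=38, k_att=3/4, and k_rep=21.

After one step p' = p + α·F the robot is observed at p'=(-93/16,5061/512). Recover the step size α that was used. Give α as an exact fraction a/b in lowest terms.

F_att = 3/4·(g−p) = 3/4·(2,-23) = (1.5000,-17.2500)
o1: d²=16 ≤ ρ²=38; F_rep = 21·(0,4)/16² = (0.0000,0.3281)
F = F_att + ΣF_rep = (1.5000,-16.9219)
Δp = p'−p = (0.1875,-2.1152); α = Δx/Fx = (3/16) / (3/2) = 1/8
check: Δy/Fy = (-1083/512) / (-1083/64) = 1/8 ✓

α = 1/8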